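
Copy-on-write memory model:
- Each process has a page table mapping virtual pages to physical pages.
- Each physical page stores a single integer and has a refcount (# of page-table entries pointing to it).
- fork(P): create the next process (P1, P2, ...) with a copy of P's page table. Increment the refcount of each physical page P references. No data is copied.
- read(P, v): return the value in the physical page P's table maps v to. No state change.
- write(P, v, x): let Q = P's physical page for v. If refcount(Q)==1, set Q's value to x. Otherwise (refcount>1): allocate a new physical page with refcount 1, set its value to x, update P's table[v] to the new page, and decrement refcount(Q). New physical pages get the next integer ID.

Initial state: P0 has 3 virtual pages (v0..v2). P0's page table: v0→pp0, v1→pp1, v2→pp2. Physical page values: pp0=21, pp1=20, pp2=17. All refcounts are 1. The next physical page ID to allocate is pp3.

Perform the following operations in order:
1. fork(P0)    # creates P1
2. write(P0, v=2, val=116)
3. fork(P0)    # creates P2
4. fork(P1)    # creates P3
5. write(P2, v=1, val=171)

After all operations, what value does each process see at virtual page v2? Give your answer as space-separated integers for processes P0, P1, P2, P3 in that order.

Answer: 116 17 116 17

Derivation:
Op 1: fork(P0) -> P1. 3 ppages; refcounts: pp0:2 pp1:2 pp2:2
Op 2: write(P0, v2, 116). refcount(pp2)=2>1 -> COPY to pp3. 4 ppages; refcounts: pp0:2 pp1:2 pp2:1 pp3:1
Op 3: fork(P0) -> P2. 4 ppages; refcounts: pp0:3 pp1:3 pp2:1 pp3:2
Op 4: fork(P1) -> P3. 4 ppages; refcounts: pp0:4 pp1:4 pp2:2 pp3:2
Op 5: write(P2, v1, 171). refcount(pp1)=4>1 -> COPY to pp4. 5 ppages; refcounts: pp0:4 pp1:3 pp2:2 pp3:2 pp4:1
P0: v2 -> pp3 = 116
P1: v2 -> pp2 = 17
P2: v2 -> pp3 = 116
P3: v2 -> pp2 = 17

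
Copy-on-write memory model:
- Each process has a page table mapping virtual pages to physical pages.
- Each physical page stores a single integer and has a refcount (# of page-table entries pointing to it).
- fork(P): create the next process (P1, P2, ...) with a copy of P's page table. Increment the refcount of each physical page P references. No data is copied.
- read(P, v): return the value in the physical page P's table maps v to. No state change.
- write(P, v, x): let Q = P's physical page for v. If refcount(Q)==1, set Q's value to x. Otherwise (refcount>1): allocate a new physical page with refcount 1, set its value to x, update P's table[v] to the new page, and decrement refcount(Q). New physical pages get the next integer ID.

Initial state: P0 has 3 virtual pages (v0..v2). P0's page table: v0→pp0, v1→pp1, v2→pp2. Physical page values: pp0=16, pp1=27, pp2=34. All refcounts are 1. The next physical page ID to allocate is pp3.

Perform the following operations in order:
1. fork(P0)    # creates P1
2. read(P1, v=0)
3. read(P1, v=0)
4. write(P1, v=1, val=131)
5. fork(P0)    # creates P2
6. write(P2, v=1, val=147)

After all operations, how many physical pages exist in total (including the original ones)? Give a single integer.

Op 1: fork(P0) -> P1. 3 ppages; refcounts: pp0:2 pp1:2 pp2:2
Op 2: read(P1, v0) -> 16. No state change.
Op 3: read(P1, v0) -> 16. No state change.
Op 4: write(P1, v1, 131). refcount(pp1)=2>1 -> COPY to pp3. 4 ppages; refcounts: pp0:2 pp1:1 pp2:2 pp3:1
Op 5: fork(P0) -> P2. 4 ppages; refcounts: pp0:3 pp1:2 pp2:3 pp3:1
Op 6: write(P2, v1, 147). refcount(pp1)=2>1 -> COPY to pp4. 5 ppages; refcounts: pp0:3 pp1:1 pp2:3 pp3:1 pp4:1

Answer: 5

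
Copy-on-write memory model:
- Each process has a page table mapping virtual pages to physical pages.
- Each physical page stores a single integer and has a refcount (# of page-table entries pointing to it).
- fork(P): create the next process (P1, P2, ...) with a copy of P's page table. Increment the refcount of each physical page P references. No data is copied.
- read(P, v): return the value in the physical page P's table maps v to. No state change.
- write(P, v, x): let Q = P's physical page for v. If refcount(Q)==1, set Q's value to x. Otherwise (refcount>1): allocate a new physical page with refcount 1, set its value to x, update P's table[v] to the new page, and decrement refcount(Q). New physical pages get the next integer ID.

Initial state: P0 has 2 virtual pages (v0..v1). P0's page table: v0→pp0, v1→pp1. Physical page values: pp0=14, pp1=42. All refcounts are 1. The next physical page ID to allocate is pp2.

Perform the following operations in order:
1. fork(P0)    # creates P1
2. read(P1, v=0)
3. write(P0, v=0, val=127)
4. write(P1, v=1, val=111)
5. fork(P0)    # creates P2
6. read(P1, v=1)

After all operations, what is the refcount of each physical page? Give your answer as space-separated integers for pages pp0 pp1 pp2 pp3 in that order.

Answer: 1 2 2 1

Derivation:
Op 1: fork(P0) -> P1. 2 ppages; refcounts: pp0:2 pp1:2
Op 2: read(P1, v0) -> 14. No state change.
Op 3: write(P0, v0, 127). refcount(pp0)=2>1 -> COPY to pp2. 3 ppages; refcounts: pp0:1 pp1:2 pp2:1
Op 4: write(P1, v1, 111). refcount(pp1)=2>1 -> COPY to pp3. 4 ppages; refcounts: pp0:1 pp1:1 pp2:1 pp3:1
Op 5: fork(P0) -> P2. 4 ppages; refcounts: pp0:1 pp1:2 pp2:2 pp3:1
Op 6: read(P1, v1) -> 111. No state change.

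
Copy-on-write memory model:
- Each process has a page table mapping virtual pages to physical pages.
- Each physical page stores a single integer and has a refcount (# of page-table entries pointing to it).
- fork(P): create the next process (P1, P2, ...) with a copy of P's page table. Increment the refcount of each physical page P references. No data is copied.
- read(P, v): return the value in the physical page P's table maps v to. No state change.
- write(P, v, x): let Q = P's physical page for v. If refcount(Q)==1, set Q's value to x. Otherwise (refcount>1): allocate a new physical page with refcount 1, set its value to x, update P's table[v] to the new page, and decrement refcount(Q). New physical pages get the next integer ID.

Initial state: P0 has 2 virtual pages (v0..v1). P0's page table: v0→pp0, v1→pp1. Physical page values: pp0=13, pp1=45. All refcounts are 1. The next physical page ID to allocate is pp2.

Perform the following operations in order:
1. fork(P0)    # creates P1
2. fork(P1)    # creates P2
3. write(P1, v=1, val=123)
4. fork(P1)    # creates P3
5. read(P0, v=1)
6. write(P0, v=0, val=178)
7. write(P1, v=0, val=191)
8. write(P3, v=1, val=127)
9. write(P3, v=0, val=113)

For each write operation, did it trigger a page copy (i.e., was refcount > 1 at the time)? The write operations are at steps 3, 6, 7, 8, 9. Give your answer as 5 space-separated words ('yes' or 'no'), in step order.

Op 1: fork(P0) -> P1. 2 ppages; refcounts: pp0:2 pp1:2
Op 2: fork(P1) -> P2. 2 ppages; refcounts: pp0:3 pp1:3
Op 3: write(P1, v1, 123). refcount(pp1)=3>1 -> COPY to pp2. 3 ppages; refcounts: pp0:3 pp1:2 pp2:1
Op 4: fork(P1) -> P3. 3 ppages; refcounts: pp0:4 pp1:2 pp2:2
Op 5: read(P0, v1) -> 45. No state change.
Op 6: write(P0, v0, 178). refcount(pp0)=4>1 -> COPY to pp3. 4 ppages; refcounts: pp0:3 pp1:2 pp2:2 pp3:1
Op 7: write(P1, v0, 191). refcount(pp0)=3>1 -> COPY to pp4. 5 ppages; refcounts: pp0:2 pp1:2 pp2:2 pp3:1 pp4:1
Op 8: write(P3, v1, 127). refcount(pp2)=2>1 -> COPY to pp5. 6 ppages; refcounts: pp0:2 pp1:2 pp2:1 pp3:1 pp4:1 pp5:1
Op 9: write(P3, v0, 113). refcount(pp0)=2>1 -> COPY to pp6. 7 ppages; refcounts: pp0:1 pp1:2 pp2:1 pp3:1 pp4:1 pp5:1 pp6:1

yes yes yes yes yes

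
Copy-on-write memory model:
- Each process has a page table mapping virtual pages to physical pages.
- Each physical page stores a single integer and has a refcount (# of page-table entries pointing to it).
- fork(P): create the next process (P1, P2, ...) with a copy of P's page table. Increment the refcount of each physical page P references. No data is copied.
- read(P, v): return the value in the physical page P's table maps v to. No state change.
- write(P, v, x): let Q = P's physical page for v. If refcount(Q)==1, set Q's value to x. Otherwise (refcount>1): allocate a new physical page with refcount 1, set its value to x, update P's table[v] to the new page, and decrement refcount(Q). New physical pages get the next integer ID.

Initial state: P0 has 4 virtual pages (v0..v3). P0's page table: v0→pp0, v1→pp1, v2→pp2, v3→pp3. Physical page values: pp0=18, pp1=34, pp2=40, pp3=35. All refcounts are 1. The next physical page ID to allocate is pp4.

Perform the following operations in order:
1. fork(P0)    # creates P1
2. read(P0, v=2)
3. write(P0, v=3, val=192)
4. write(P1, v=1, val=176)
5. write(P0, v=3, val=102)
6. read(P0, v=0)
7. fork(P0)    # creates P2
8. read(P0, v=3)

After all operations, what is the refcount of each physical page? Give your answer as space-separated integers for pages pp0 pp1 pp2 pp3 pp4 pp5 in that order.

Answer: 3 2 3 1 2 1

Derivation:
Op 1: fork(P0) -> P1. 4 ppages; refcounts: pp0:2 pp1:2 pp2:2 pp3:2
Op 2: read(P0, v2) -> 40. No state change.
Op 3: write(P0, v3, 192). refcount(pp3)=2>1 -> COPY to pp4. 5 ppages; refcounts: pp0:2 pp1:2 pp2:2 pp3:1 pp4:1
Op 4: write(P1, v1, 176). refcount(pp1)=2>1 -> COPY to pp5. 6 ppages; refcounts: pp0:2 pp1:1 pp2:2 pp3:1 pp4:1 pp5:1
Op 5: write(P0, v3, 102). refcount(pp4)=1 -> write in place. 6 ppages; refcounts: pp0:2 pp1:1 pp2:2 pp3:1 pp4:1 pp5:1
Op 6: read(P0, v0) -> 18. No state change.
Op 7: fork(P0) -> P2. 6 ppages; refcounts: pp0:3 pp1:2 pp2:3 pp3:1 pp4:2 pp5:1
Op 8: read(P0, v3) -> 102. No state change.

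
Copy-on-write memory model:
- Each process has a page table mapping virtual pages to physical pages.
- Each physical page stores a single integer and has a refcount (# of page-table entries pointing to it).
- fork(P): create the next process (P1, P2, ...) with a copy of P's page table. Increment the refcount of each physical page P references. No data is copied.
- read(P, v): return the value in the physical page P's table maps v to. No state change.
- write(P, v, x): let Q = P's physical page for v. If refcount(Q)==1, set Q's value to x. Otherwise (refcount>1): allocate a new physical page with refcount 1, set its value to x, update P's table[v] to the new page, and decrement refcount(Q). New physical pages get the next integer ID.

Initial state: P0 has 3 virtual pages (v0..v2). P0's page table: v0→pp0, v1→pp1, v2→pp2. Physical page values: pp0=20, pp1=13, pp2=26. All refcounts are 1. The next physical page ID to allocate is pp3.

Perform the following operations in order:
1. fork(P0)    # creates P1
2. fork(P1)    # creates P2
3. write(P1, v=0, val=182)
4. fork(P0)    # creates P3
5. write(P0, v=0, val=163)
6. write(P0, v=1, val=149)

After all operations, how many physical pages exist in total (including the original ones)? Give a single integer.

Answer: 6

Derivation:
Op 1: fork(P0) -> P1. 3 ppages; refcounts: pp0:2 pp1:2 pp2:2
Op 2: fork(P1) -> P2. 3 ppages; refcounts: pp0:3 pp1:3 pp2:3
Op 3: write(P1, v0, 182). refcount(pp0)=3>1 -> COPY to pp3. 4 ppages; refcounts: pp0:2 pp1:3 pp2:3 pp3:1
Op 4: fork(P0) -> P3. 4 ppages; refcounts: pp0:3 pp1:4 pp2:4 pp3:1
Op 5: write(P0, v0, 163). refcount(pp0)=3>1 -> COPY to pp4. 5 ppages; refcounts: pp0:2 pp1:4 pp2:4 pp3:1 pp4:1
Op 6: write(P0, v1, 149). refcount(pp1)=4>1 -> COPY to pp5. 6 ppages; refcounts: pp0:2 pp1:3 pp2:4 pp3:1 pp4:1 pp5:1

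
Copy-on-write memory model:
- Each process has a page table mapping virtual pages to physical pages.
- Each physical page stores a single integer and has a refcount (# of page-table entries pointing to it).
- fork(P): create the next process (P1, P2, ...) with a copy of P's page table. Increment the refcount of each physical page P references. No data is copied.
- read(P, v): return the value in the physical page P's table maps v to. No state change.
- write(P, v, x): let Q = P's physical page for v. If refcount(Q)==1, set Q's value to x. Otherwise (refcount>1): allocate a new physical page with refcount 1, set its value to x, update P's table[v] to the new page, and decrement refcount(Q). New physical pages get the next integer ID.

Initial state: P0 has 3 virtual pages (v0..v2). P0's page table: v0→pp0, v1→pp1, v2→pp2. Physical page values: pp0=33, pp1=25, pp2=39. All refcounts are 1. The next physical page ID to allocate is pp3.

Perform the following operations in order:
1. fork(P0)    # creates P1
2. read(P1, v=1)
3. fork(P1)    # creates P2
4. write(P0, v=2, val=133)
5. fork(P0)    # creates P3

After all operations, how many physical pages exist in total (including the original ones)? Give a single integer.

Op 1: fork(P0) -> P1. 3 ppages; refcounts: pp0:2 pp1:2 pp2:2
Op 2: read(P1, v1) -> 25. No state change.
Op 3: fork(P1) -> P2. 3 ppages; refcounts: pp0:3 pp1:3 pp2:3
Op 4: write(P0, v2, 133). refcount(pp2)=3>1 -> COPY to pp3. 4 ppages; refcounts: pp0:3 pp1:3 pp2:2 pp3:1
Op 5: fork(P0) -> P3. 4 ppages; refcounts: pp0:4 pp1:4 pp2:2 pp3:2

Answer: 4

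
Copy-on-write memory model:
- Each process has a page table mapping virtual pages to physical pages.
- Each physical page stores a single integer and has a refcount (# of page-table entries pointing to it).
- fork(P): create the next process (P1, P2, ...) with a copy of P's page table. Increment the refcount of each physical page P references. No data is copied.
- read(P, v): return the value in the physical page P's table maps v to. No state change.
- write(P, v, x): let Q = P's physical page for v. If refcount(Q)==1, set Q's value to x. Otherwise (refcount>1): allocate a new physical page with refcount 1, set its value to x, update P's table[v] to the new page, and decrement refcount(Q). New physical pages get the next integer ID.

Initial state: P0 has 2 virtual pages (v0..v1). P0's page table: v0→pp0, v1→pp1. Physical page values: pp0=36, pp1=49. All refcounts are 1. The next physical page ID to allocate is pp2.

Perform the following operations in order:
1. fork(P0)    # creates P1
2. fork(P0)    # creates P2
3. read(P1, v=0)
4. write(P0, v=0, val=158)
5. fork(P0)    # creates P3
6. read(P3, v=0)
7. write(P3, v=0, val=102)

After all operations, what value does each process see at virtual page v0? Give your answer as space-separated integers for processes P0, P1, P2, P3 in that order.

Answer: 158 36 36 102

Derivation:
Op 1: fork(P0) -> P1. 2 ppages; refcounts: pp0:2 pp1:2
Op 2: fork(P0) -> P2. 2 ppages; refcounts: pp0:3 pp1:3
Op 3: read(P1, v0) -> 36. No state change.
Op 4: write(P0, v0, 158). refcount(pp0)=3>1 -> COPY to pp2. 3 ppages; refcounts: pp0:2 pp1:3 pp2:1
Op 5: fork(P0) -> P3. 3 ppages; refcounts: pp0:2 pp1:4 pp2:2
Op 6: read(P3, v0) -> 158. No state change.
Op 7: write(P3, v0, 102). refcount(pp2)=2>1 -> COPY to pp3. 4 ppages; refcounts: pp0:2 pp1:4 pp2:1 pp3:1
P0: v0 -> pp2 = 158
P1: v0 -> pp0 = 36
P2: v0 -> pp0 = 36
P3: v0 -> pp3 = 102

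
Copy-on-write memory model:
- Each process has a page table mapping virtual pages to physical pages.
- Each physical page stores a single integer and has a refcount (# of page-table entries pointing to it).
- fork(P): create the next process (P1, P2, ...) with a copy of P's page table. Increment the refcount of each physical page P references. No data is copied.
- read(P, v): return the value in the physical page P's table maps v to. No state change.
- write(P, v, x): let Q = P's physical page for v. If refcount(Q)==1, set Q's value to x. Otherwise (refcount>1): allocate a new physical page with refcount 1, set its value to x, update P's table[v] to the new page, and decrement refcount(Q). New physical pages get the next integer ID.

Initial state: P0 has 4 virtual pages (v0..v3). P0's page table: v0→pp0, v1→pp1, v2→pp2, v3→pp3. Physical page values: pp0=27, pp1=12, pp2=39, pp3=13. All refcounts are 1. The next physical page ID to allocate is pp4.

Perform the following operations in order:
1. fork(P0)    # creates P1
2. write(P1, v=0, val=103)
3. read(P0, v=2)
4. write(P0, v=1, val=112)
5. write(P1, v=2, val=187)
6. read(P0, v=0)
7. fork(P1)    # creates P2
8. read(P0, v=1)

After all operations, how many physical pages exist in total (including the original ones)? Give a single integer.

Answer: 7

Derivation:
Op 1: fork(P0) -> P1. 4 ppages; refcounts: pp0:2 pp1:2 pp2:2 pp3:2
Op 2: write(P1, v0, 103). refcount(pp0)=2>1 -> COPY to pp4. 5 ppages; refcounts: pp0:1 pp1:2 pp2:2 pp3:2 pp4:1
Op 3: read(P0, v2) -> 39. No state change.
Op 4: write(P0, v1, 112). refcount(pp1)=2>1 -> COPY to pp5. 6 ppages; refcounts: pp0:1 pp1:1 pp2:2 pp3:2 pp4:1 pp5:1
Op 5: write(P1, v2, 187). refcount(pp2)=2>1 -> COPY to pp6. 7 ppages; refcounts: pp0:1 pp1:1 pp2:1 pp3:2 pp4:1 pp5:1 pp6:1
Op 6: read(P0, v0) -> 27. No state change.
Op 7: fork(P1) -> P2. 7 ppages; refcounts: pp0:1 pp1:2 pp2:1 pp3:3 pp4:2 pp5:1 pp6:2
Op 8: read(P0, v1) -> 112. No state change.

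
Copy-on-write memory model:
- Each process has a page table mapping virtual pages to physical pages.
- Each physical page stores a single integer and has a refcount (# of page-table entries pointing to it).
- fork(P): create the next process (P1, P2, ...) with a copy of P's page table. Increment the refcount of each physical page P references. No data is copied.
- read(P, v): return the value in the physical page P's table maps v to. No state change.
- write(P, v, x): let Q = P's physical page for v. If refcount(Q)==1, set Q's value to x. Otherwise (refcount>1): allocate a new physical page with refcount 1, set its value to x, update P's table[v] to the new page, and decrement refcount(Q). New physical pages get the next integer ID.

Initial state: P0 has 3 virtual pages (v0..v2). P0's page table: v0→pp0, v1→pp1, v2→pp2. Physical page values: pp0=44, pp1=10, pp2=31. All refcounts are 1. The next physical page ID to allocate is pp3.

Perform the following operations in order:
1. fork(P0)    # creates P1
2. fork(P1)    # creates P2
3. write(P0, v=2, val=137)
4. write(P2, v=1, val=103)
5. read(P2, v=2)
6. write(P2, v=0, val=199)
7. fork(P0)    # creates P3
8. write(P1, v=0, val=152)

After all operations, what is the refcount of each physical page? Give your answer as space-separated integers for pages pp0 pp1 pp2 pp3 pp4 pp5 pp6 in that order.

Op 1: fork(P0) -> P1. 3 ppages; refcounts: pp0:2 pp1:2 pp2:2
Op 2: fork(P1) -> P2. 3 ppages; refcounts: pp0:3 pp1:3 pp2:3
Op 3: write(P0, v2, 137). refcount(pp2)=3>1 -> COPY to pp3. 4 ppages; refcounts: pp0:3 pp1:3 pp2:2 pp3:1
Op 4: write(P2, v1, 103). refcount(pp1)=3>1 -> COPY to pp4. 5 ppages; refcounts: pp0:3 pp1:2 pp2:2 pp3:1 pp4:1
Op 5: read(P2, v2) -> 31. No state change.
Op 6: write(P2, v0, 199). refcount(pp0)=3>1 -> COPY to pp5. 6 ppages; refcounts: pp0:2 pp1:2 pp2:2 pp3:1 pp4:1 pp5:1
Op 7: fork(P0) -> P3. 6 ppages; refcounts: pp0:3 pp1:3 pp2:2 pp3:2 pp4:1 pp5:1
Op 8: write(P1, v0, 152). refcount(pp0)=3>1 -> COPY to pp6. 7 ppages; refcounts: pp0:2 pp1:3 pp2:2 pp3:2 pp4:1 pp5:1 pp6:1

Answer: 2 3 2 2 1 1 1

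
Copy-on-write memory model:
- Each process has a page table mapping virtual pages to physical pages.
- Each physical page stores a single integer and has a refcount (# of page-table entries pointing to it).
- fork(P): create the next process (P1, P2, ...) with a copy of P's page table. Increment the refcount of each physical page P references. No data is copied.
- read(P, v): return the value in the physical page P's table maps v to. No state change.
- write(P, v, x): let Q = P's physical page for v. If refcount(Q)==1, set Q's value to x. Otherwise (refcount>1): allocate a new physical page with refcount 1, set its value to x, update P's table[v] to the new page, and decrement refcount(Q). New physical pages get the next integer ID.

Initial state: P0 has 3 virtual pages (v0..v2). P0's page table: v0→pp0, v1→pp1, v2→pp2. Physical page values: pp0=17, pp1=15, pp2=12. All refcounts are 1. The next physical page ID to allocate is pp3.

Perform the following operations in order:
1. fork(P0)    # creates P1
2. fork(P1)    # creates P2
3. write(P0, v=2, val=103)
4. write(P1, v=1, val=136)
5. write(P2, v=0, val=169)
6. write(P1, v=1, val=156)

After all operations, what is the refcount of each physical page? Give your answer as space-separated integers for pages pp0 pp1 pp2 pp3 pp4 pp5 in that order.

Answer: 2 2 2 1 1 1

Derivation:
Op 1: fork(P0) -> P1. 3 ppages; refcounts: pp0:2 pp1:2 pp2:2
Op 2: fork(P1) -> P2. 3 ppages; refcounts: pp0:3 pp1:3 pp2:3
Op 3: write(P0, v2, 103). refcount(pp2)=3>1 -> COPY to pp3. 4 ppages; refcounts: pp0:3 pp1:3 pp2:2 pp3:1
Op 4: write(P1, v1, 136). refcount(pp1)=3>1 -> COPY to pp4. 5 ppages; refcounts: pp0:3 pp1:2 pp2:2 pp3:1 pp4:1
Op 5: write(P2, v0, 169). refcount(pp0)=3>1 -> COPY to pp5. 6 ppages; refcounts: pp0:2 pp1:2 pp2:2 pp3:1 pp4:1 pp5:1
Op 6: write(P1, v1, 156). refcount(pp4)=1 -> write in place. 6 ppages; refcounts: pp0:2 pp1:2 pp2:2 pp3:1 pp4:1 pp5:1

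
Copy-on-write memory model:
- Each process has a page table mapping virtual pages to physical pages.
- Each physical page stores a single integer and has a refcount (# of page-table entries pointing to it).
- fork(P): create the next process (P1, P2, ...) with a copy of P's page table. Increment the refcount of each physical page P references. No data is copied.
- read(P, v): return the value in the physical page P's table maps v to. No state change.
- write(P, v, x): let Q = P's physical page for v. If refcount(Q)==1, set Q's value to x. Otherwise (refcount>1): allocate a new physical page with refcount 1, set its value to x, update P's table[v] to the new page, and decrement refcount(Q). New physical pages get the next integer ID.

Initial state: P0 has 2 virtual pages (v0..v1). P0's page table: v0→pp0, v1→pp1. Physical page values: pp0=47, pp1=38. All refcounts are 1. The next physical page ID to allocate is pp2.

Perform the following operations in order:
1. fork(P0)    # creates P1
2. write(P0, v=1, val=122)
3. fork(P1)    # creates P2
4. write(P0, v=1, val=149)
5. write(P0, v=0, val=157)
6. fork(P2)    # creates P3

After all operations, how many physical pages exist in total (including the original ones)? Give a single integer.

Answer: 4

Derivation:
Op 1: fork(P0) -> P1. 2 ppages; refcounts: pp0:2 pp1:2
Op 2: write(P0, v1, 122). refcount(pp1)=2>1 -> COPY to pp2. 3 ppages; refcounts: pp0:2 pp1:1 pp2:1
Op 3: fork(P1) -> P2. 3 ppages; refcounts: pp0:3 pp1:2 pp2:1
Op 4: write(P0, v1, 149). refcount(pp2)=1 -> write in place. 3 ppages; refcounts: pp0:3 pp1:2 pp2:1
Op 5: write(P0, v0, 157). refcount(pp0)=3>1 -> COPY to pp3. 4 ppages; refcounts: pp0:2 pp1:2 pp2:1 pp3:1
Op 6: fork(P2) -> P3. 4 ppages; refcounts: pp0:3 pp1:3 pp2:1 pp3:1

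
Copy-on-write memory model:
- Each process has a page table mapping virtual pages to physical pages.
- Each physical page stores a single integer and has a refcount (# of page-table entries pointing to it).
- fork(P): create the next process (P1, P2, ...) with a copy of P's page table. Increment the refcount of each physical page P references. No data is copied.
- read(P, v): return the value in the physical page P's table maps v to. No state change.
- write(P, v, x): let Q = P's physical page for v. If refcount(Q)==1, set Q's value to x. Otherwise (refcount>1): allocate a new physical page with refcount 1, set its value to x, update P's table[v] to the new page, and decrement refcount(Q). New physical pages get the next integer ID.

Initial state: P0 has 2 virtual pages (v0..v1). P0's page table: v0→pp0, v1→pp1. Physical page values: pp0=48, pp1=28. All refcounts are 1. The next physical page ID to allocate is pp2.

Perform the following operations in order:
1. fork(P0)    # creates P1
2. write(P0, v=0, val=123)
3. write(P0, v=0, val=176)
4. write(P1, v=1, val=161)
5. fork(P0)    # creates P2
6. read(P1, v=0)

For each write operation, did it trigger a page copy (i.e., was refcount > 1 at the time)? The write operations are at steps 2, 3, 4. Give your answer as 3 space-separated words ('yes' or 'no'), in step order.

Op 1: fork(P0) -> P1. 2 ppages; refcounts: pp0:2 pp1:2
Op 2: write(P0, v0, 123). refcount(pp0)=2>1 -> COPY to pp2. 3 ppages; refcounts: pp0:1 pp1:2 pp2:1
Op 3: write(P0, v0, 176). refcount(pp2)=1 -> write in place. 3 ppages; refcounts: pp0:1 pp1:2 pp2:1
Op 4: write(P1, v1, 161). refcount(pp1)=2>1 -> COPY to pp3. 4 ppages; refcounts: pp0:1 pp1:1 pp2:1 pp3:1
Op 5: fork(P0) -> P2. 4 ppages; refcounts: pp0:1 pp1:2 pp2:2 pp3:1
Op 6: read(P1, v0) -> 48. No state change.

yes no yes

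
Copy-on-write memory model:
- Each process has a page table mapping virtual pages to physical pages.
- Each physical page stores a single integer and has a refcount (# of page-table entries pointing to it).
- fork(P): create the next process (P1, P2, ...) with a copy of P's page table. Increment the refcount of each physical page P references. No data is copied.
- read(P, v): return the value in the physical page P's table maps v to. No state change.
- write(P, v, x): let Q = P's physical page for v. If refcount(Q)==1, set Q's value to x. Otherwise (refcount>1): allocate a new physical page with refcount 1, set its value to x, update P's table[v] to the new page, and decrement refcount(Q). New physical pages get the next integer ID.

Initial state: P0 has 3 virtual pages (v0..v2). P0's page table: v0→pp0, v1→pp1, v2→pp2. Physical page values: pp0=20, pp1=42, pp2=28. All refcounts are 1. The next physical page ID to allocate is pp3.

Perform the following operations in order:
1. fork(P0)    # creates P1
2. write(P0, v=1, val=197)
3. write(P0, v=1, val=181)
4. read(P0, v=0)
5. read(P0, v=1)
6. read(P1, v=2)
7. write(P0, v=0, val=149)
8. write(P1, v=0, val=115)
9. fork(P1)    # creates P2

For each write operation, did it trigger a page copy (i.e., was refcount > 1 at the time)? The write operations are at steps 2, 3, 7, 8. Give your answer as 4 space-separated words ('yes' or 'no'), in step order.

Op 1: fork(P0) -> P1. 3 ppages; refcounts: pp0:2 pp1:2 pp2:2
Op 2: write(P0, v1, 197). refcount(pp1)=2>1 -> COPY to pp3. 4 ppages; refcounts: pp0:2 pp1:1 pp2:2 pp3:1
Op 3: write(P0, v1, 181). refcount(pp3)=1 -> write in place. 4 ppages; refcounts: pp0:2 pp1:1 pp2:2 pp3:1
Op 4: read(P0, v0) -> 20. No state change.
Op 5: read(P0, v1) -> 181. No state change.
Op 6: read(P1, v2) -> 28. No state change.
Op 7: write(P0, v0, 149). refcount(pp0)=2>1 -> COPY to pp4. 5 ppages; refcounts: pp0:1 pp1:1 pp2:2 pp3:1 pp4:1
Op 8: write(P1, v0, 115). refcount(pp0)=1 -> write in place. 5 ppages; refcounts: pp0:1 pp1:1 pp2:2 pp3:1 pp4:1
Op 9: fork(P1) -> P2. 5 ppages; refcounts: pp0:2 pp1:2 pp2:3 pp3:1 pp4:1

yes no yes no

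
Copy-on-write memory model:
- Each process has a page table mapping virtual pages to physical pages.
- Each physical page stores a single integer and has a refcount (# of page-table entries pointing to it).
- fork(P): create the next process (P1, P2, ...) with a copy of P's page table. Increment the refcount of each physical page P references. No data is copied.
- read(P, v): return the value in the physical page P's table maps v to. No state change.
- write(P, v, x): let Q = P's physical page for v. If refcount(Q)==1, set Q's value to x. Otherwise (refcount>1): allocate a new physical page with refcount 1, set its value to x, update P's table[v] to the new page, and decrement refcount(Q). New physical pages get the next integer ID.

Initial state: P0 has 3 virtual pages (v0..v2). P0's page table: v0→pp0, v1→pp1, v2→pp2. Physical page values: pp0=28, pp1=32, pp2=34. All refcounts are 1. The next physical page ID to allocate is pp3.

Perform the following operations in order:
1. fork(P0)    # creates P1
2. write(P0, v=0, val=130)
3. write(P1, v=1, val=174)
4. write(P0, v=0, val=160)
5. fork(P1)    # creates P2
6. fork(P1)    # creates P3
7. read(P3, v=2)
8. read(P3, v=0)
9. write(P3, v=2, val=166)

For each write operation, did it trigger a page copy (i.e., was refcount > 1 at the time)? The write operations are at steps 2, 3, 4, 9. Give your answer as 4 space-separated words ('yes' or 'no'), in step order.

Op 1: fork(P0) -> P1. 3 ppages; refcounts: pp0:2 pp1:2 pp2:2
Op 2: write(P0, v0, 130). refcount(pp0)=2>1 -> COPY to pp3. 4 ppages; refcounts: pp0:1 pp1:2 pp2:2 pp3:1
Op 3: write(P1, v1, 174). refcount(pp1)=2>1 -> COPY to pp4. 5 ppages; refcounts: pp0:1 pp1:1 pp2:2 pp3:1 pp4:1
Op 4: write(P0, v0, 160). refcount(pp3)=1 -> write in place. 5 ppages; refcounts: pp0:1 pp1:1 pp2:2 pp3:1 pp4:1
Op 5: fork(P1) -> P2. 5 ppages; refcounts: pp0:2 pp1:1 pp2:3 pp3:1 pp4:2
Op 6: fork(P1) -> P3. 5 ppages; refcounts: pp0:3 pp1:1 pp2:4 pp3:1 pp4:3
Op 7: read(P3, v2) -> 34. No state change.
Op 8: read(P3, v0) -> 28. No state change.
Op 9: write(P3, v2, 166). refcount(pp2)=4>1 -> COPY to pp5. 6 ppages; refcounts: pp0:3 pp1:1 pp2:3 pp3:1 pp4:3 pp5:1

yes yes no yes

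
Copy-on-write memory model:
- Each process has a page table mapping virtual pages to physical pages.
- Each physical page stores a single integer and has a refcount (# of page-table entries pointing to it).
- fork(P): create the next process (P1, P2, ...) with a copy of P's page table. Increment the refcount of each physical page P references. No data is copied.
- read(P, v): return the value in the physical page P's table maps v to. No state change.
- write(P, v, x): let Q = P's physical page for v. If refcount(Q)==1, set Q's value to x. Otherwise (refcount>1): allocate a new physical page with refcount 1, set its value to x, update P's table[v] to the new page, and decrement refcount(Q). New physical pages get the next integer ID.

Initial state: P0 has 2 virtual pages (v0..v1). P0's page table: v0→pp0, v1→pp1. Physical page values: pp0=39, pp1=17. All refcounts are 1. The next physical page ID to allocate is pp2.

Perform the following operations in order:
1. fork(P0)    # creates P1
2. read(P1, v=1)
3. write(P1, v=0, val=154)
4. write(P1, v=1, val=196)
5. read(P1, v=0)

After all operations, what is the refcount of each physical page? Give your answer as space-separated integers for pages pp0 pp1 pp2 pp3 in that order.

Op 1: fork(P0) -> P1. 2 ppages; refcounts: pp0:2 pp1:2
Op 2: read(P1, v1) -> 17. No state change.
Op 3: write(P1, v0, 154). refcount(pp0)=2>1 -> COPY to pp2. 3 ppages; refcounts: pp0:1 pp1:2 pp2:1
Op 4: write(P1, v1, 196). refcount(pp1)=2>1 -> COPY to pp3. 4 ppages; refcounts: pp0:1 pp1:1 pp2:1 pp3:1
Op 5: read(P1, v0) -> 154. No state change.

Answer: 1 1 1 1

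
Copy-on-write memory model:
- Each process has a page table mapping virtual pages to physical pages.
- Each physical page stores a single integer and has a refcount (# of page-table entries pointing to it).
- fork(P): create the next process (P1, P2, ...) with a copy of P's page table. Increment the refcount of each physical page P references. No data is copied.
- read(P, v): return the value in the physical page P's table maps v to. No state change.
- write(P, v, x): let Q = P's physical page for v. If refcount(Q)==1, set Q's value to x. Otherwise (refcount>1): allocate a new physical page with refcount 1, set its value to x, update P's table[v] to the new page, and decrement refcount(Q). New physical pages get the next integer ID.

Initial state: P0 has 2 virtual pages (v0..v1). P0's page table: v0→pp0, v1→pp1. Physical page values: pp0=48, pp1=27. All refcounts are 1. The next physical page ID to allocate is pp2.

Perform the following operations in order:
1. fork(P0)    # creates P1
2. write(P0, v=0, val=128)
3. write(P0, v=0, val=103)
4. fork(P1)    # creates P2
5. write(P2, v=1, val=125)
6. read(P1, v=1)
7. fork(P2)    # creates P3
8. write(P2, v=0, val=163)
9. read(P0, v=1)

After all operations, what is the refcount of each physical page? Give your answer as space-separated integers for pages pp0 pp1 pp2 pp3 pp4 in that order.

Op 1: fork(P0) -> P1. 2 ppages; refcounts: pp0:2 pp1:2
Op 2: write(P0, v0, 128). refcount(pp0)=2>1 -> COPY to pp2. 3 ppages; refcounts: pp0:1 pp1:2 pp2:1
Op 3: write(P0, v0, 103). refcount(pp2)=1 -> write in place. 3 ppages; refcounts: pp0:1 pp1:2 pp2:1
Op 4: fork(P1) -> P2. 3 ppages; refcounts: pp0:2 pp1:3 pp2:1
Op 5: write(P2, v1, 125). refcount(pp1)=3>1 -> COPY to pp3. 4 ppages; refcounts: pp0:2 pp1:2 pp2:1 pp3:1
Op 6: read(P1, v1) -> 27. No state change.
Op 7: fork(P2) -> P3. 4 ppages; refcounts: pp0:3 pp1:2 pp2:1 pp3:2
Op 8: write(P2, v0, 163). refcount(pp0)=3>1 -> COPY to pp4. 5 ppages; refcounts: pp0:2 pp1:2 pp2:1 pp3:2 pp4:1
Op 9: read(P0, v1) -> 27. No state change.

Answer: 2 2 1 2 1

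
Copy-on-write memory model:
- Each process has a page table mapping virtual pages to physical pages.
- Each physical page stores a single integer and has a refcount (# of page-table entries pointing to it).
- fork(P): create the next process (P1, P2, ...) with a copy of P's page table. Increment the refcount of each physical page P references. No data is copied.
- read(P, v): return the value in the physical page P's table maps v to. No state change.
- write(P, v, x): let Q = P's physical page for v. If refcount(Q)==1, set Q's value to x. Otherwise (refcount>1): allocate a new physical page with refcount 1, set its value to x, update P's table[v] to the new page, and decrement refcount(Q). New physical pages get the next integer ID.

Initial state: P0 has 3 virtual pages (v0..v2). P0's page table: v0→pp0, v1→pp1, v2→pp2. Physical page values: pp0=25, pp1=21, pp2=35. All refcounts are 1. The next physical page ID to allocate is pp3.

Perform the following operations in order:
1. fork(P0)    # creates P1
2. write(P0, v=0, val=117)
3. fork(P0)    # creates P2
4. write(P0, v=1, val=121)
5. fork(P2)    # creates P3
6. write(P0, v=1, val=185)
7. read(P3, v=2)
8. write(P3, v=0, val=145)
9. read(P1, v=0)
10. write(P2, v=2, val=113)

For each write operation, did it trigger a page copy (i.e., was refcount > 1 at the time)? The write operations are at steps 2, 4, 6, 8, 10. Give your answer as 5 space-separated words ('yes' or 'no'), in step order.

Op 1: fork(P0) -> P1. 3 ppages; refcounts: pp0:2 pp1:2 pp2:2
Op 2: write(P0, v0, 117). refcount(pp0)=2>1 -> COPY to pp3. 4 ppages; refcounts: pp0:1 pp1:2 pp2:2 pp3:1
Op 3: fork(P0) -> P2. 4 ppages; refcounts: pp0:1 pp1:3 pp2:3 pp3:2
Op 4: write(P0, v1, 121). refcount(pp1)=3>1 -> COPY to pp4. 5 ppages; refcounts: pp0:1 pp1:2 pp2:3 pp3:2 pp4:1
Op 5: fork(P2) -> P3. 5 ppages; refcounts: pp0:1 pp1:3 pp2:4 pp3:3 pp4:1
Op 6: write(P0, v1, 185). refcount(pp4)=1 -> write in place. 5 ppages; refcounts: pp0:1 pp1:3 pp2:4 pp3:3 pp4:1
Op 7: read(P3, v2) -> 35. No state change.
Op 8: write(P3, v0, 145). refcount(pp3)=3>1 -> COPY to pp5. 6 ppages; refcounts: pp0:1 pp1:3 pp2:4 pp3:2 pp4:1 pp5:1
Op 9: read(P1, v0) -> 25. No state change.
Op 10: write(P2, v2, 113). refcount(pp2)=4>1 -> COPY to pp6. 7 ppages; refcounts: pp0:1 pp1:3 pp2:3 pp3:2 pp4:1 pp5:1 pp6:1

yes yes no yes yes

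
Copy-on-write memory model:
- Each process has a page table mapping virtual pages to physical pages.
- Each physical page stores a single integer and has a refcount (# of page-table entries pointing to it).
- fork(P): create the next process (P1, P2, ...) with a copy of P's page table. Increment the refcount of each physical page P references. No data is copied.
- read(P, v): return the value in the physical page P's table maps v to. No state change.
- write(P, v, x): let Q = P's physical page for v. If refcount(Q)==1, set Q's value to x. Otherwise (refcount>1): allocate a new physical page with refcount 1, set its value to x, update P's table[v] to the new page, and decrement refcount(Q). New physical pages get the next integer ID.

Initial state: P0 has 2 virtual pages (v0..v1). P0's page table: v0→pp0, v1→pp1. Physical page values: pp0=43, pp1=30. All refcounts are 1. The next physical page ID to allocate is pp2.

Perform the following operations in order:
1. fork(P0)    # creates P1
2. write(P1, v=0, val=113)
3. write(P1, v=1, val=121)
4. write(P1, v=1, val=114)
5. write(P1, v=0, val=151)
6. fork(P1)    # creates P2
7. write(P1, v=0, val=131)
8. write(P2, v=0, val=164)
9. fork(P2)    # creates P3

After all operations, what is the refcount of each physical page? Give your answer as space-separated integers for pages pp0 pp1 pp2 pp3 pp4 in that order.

Answer: 1 1 2 3 1

Derivation:
Op 1: fork(P0) -> P1. 2 ppages; refcounts: pp0:2 pp1:2
Op 2: write(P1, v0, 113). refcount(pp0)=2>1 -> COPY to pp2. 3 ppages; refcounts: pp0:1 pp1:2 pp2:1
Op 3: write(P1, v1, 121). refcount(pp1)=2>1 -> COPY to pp3. 4 ppages; refcounts: pp0:1 pp1:1 pp2:1 pp3:1
Op 4: write(P1, v1, 114). refcount(pp3)=1 -> write in place. 4 ppages; refcounts: pp0:1 pp1:1 pp2:1 pp3:1
Op 5: write(P1, v0, 151). refcount(pp2)=1 -> write in place. 4 ppages; refcounts: pp0:1 pp1:1 pp2:1 pp3:1
Op 6: fork(P1) -> P2. 4 ppages; refcounts: pp0:1 pp1:1 pp2:2 pp3:2
Op 7: write(P1, v0, 131). refcount(pp2)=2>1 -> COPY to pp4. 5 ppages; refcounts: pp0:1 pp1:1 pp2:1 pp3:2 pp4:1
Op 8: write(P2, v0, 164). refcount(pp2)=1 -> write in place. 5 ppages; refcounts: pp0:1 pp1:1 pp2:1 pp3:2 pp4:1
Op 9: fork(P2) -> P3. 5 ppages; refcounts: pp0:1 pp1:1 pp2:2 pp3:3 pp4:1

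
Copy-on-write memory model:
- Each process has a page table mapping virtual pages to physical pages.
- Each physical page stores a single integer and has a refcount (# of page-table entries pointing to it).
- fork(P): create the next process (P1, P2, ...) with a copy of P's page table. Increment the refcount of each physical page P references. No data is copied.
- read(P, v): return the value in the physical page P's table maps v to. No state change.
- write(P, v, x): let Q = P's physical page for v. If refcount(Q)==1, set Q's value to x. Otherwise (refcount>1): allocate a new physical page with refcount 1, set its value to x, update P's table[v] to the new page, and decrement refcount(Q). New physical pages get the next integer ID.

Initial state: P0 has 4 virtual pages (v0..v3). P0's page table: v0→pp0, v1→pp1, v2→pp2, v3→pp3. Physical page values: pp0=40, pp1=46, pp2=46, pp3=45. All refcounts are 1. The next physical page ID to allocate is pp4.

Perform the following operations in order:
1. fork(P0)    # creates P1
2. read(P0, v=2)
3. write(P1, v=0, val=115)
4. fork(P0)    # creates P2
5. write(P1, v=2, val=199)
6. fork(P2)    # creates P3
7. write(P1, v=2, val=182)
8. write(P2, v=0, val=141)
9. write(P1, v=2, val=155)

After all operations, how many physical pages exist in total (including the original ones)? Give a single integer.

Op 1: fork(P0) -> P1. 4 ppages; refcounts: pp0:2 pp1:2 pp2:2 pp3:2
Op 2: read(P0, v2) -> 46. No state change.
Op 3: write(P1, v0, 115). refcount(pp0)=2>1 -> COPY to pp4. 5 ppages; refcounts: pp0:1 pp1:2 pp2:2 pp3:2 pp4:1
Op 4: fork(P0) -> P2. 5 ppages; refcounts: pp0:2 pp1:3 pp2:3 pp3:3 pp4:1
Op 5: write(P1, v2, 199). refcount(pp2)=3>1 -> COPY to pp5. 6 ppages; refcounts: pp0:2 pp1:3 pp2:2 pp3:3 pp4:1 pp5:1
Op 6: fork(P2) -> P3. 6 ppages; refcounts: pp0:3 pp1:4 pp2:3 pp3:4 pp4:1 pp5:1
Op 7: write(P1, v2, 182). refcount(pp5)=1 -> write in place. 6 ppages; refcounts: pp0:3 pp1:4 pp2:3 pp3:4 pp4:1 pp5:1
Op 8: write(P2, v0, 141). refcount(pp0)=3>1 -> COPY to pp6. 7 ppages; refcounts: pp0:2 pp1:4 pp2:3 pp3:4 pp4:1 pp5:1 pp6:1
Op 9: write(P1, v2, 155). refcount(pp5)=1 -> write in place. 7 ppages; refcounts: pp0:2 pp1:4 pp2:3 pp3:4 pp4:1 pp5:1 pp6:1

Answer: 7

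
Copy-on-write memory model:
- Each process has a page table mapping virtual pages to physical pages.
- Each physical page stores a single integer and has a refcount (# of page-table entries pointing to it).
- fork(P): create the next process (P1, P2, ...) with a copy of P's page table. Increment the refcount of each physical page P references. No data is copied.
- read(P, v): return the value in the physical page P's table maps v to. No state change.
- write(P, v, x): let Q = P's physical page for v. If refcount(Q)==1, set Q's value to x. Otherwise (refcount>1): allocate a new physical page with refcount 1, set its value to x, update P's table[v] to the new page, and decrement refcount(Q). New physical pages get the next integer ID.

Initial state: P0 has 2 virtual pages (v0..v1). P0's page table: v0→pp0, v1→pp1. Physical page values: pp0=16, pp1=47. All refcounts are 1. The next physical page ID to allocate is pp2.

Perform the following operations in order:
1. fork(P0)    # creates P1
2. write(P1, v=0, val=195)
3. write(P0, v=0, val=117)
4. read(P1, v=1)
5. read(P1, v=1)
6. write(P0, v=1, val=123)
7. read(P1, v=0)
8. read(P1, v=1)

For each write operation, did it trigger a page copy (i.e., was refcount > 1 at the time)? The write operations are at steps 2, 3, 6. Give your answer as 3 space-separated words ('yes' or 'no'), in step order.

Op 1: fork(P0) -> P1. 2 ppages; refcounts: pp0:2 pp1:2
Op 2: write(P1, v0, 195). refcount(pp0)=2>1 -> COPY to pp2. 3 ppages; refcounts: pp0:1 pp1:2 pp2:1
Op 3: write(P0, v0, 117). refcount(pp0)=1 -> write in place. 3 ppages; refcounts: pp0:1 pp1:2 pp2:1
Op 4: read(P1, v1) -> 47. No state change.
Op 5: read(P1, v1) -> 47. No state change.
Op 6: write(P0, v1, 123). refcount(pp1)=2>1 -> COPY to pp3. 4 ppages; refcounts: pp0:1 pp1:1 pp2:1 pp3:1
Op 7: read(P1, v0) -> 195. No state change.
Op 8: read(P1, v1) -> 47. No state change.

yes no yes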